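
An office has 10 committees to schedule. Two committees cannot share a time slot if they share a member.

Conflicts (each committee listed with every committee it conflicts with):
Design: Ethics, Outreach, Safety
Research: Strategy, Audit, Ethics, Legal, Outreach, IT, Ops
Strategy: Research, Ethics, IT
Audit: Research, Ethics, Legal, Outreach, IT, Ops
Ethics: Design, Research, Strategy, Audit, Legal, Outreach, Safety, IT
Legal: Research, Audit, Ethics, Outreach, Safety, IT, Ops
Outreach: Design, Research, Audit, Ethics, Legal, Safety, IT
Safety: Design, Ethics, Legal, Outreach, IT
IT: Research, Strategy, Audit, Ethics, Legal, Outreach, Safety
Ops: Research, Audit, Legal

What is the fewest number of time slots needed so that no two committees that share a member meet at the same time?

6

Research, Audit, Ethics, Legal, Outreach, IT all conflict with each other, so at least 6 time slots are needed.
6 time slots suffice: time slot 1 → {Ethics, Ops}; time slot 2 → {Design, IT}; time slot 3 → {Strategy, Legal}; time slot 4 → {Outreach}; time slot 5 → {Research, Safety}; time slot 6 → {Audit}. No two conflicting committees share a time slot.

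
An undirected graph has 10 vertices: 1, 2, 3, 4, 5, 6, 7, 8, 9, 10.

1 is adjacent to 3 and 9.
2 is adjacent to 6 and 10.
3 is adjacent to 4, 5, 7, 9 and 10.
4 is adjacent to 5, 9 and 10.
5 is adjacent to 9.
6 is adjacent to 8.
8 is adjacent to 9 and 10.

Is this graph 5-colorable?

Yes

The chromatic number is 4. 3, 4, 5, 9 are mutually adjacent (a clique of size 4), so at least 4 colors are needed.
4 colors suffice: color a → {2, 3, 8}; color b → {6, 7, 9, 10}; color c → {1, 4}; color d → {5}.
Since 5 ≥ 4, a proper 5-coloring certainly exists.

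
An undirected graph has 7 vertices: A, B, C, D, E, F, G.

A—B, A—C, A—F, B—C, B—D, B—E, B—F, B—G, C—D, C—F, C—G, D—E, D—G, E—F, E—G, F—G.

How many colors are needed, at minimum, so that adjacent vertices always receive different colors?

4

A, B, C, F are mutually adjacent (a clique of size 4), so at least 4 colors are needed.
4 colors suffice: color 1 → {B}; color 2 → {D, F}; color 3 → {C, E}; color 4 → {A, G}. No two adjacent vertices share a color.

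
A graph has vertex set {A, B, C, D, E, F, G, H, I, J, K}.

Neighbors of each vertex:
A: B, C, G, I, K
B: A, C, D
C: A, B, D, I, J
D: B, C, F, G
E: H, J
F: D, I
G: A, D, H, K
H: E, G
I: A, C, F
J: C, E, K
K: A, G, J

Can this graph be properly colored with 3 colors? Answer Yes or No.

Yes

The chromatic number is 3. A, C, I form a triangle, so at least 3 colors are needed.
3 colors suffice: color 1 → {C, E, F, G}; color 2 → {A, D, H, J}; color 3 → {B, I, K}.
That is already a proper 3-coloring.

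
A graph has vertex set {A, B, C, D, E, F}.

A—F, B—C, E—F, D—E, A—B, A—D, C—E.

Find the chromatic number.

The cycle D-E-C-B-A-D has odd length 5, so it cannot be 2-colored; at least 3 colors are needed.
A valid assignment using 3 colors: A=red, B=green, C=blue, D=blue, E=red, F=blue. Every edge joins two different colors.

3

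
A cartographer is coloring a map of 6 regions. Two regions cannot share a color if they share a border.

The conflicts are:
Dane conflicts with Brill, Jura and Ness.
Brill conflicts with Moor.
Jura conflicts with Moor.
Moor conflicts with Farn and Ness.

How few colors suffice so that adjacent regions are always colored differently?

2

Brill and Moor conflict, so at least 2 colors are needed.
One proper 2-coloring: Dane=1, Brill=2, Jura=2, Moor=1, Farn=2, Ness=2. Each listed conflict is separated.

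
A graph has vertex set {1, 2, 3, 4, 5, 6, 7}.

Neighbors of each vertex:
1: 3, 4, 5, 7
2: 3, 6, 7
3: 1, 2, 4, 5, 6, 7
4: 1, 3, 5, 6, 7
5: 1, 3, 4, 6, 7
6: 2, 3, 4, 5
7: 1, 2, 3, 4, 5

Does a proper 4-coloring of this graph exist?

1, 3, 4, 5, 7 are pairwise adjacent (a clique of size 5), so at least 5 colors are needed.
So 4 colors are not enough.

No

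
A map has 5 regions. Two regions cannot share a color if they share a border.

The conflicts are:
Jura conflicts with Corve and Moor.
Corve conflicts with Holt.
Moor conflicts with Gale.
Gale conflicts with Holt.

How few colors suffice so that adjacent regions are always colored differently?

The cycle Jura-Corve-Holt-Gale-Moor-Jura has odd length 5, so it cannot be 2-colored; at least 3 colors are needed.
One proper 3-coloring: Jura=1, Corve=2, Moor=3, Gale=2, Holt=1. Every pair that conflicts lands in different colors.

3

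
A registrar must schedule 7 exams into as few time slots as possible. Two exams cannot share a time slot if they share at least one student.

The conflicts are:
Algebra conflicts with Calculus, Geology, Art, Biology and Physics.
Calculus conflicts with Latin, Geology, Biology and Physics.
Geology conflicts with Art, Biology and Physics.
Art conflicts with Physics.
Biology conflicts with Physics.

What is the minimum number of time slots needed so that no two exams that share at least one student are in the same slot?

5

Algebra, Calculus, Geology, Biology, Physics all conflict with each other, so at least 5 time slots are needed.
Using 5 time slots: Algebra=3, Calculus=4, Latin=1, Geology=1, Art=4, Biology=5, Physics=2. Every pair that conflicts lands in different time slots.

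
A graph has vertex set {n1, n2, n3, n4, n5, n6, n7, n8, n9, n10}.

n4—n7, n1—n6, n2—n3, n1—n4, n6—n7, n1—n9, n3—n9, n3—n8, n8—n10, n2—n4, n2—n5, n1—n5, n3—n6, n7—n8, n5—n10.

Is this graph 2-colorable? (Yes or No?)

No

The cycle n3-n8-n7-n4-n2-n3 has odd length 5, so it cannot be 2-colored; at least 3 colors are needed.
So 2 colors are not enough.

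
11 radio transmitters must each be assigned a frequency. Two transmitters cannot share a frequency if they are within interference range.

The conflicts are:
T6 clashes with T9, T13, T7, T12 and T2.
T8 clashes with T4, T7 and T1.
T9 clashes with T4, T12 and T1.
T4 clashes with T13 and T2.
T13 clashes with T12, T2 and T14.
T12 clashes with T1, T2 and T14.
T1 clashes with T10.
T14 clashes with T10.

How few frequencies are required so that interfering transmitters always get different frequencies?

4

T6, T13, T12, T2 all conflict with each other, so at least 4 frequencies are needed.
4 frequencies suffice: frequency 1 → {T4, T7, T12, T10}; frequency 2 → {T13, T1}; frequency 3 → {T6, T8, T14}; frequency 4 → {T9, T2}. Each listed conflict is separated.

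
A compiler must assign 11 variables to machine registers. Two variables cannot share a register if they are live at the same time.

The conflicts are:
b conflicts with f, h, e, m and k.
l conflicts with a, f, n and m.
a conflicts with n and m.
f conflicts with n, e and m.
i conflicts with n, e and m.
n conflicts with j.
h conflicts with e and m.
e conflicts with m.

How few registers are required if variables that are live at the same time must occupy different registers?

b, f, e, m pairwise conflict, so at least 4 registers are needed.
4 registers suffice: b=2, l=2, a=3, f=4, i=2, n=1, j=2, h=4, e=3, m=1, k=1. Each listed conflict is separated.

4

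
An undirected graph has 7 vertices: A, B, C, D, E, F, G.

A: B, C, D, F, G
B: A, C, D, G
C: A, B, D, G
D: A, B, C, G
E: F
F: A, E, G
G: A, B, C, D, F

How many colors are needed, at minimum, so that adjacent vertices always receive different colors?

A, B, C, D, G are mutually adjacent (a clique of size 5), so at least 5 colors are needed.
5 colors suffice: color 1 → {A, E}; color 2 → {G}; color 3 → {D, F}; color 4 → {C}; color 5 → {B}. Every edge joins two different colors.

5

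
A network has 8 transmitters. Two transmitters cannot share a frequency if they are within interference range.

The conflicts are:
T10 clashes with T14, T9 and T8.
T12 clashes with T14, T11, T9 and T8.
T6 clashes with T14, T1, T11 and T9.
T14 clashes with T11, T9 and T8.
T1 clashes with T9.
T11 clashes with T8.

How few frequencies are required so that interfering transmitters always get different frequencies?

T12, T14, T11, T8 all conflict with each other, so at least 4 frequencies are needed.
Using 4 frequencies: T10=3, T12=3, T6=3, T14=1, T1=1, T11=4, T9=2, T8=2. Each listed conflict is separated.

4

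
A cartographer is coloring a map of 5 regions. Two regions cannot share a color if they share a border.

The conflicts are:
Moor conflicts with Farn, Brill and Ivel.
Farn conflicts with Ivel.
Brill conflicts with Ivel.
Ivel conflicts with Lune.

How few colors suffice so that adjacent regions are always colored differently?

Moor, Brill, Ivel all conflict with each other, so at least 3 colors are needed.
A valid assignment using 3 colors: Moor=2, Farn=3, Brill=3, Ivel=1, Lune=2. Each listed conflict is separated.

3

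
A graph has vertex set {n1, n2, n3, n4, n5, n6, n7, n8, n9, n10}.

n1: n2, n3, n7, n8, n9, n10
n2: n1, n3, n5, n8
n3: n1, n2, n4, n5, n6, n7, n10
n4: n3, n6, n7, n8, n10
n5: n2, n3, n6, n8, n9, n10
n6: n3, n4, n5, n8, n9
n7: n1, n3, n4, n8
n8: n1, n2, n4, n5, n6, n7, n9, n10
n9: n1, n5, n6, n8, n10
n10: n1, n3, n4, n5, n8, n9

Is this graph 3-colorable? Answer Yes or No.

n5, n8, n9, n10 are pairwise adjacent (a clique of size 4), so at least 4 colors are needed.
So 3 colors are not enough.

No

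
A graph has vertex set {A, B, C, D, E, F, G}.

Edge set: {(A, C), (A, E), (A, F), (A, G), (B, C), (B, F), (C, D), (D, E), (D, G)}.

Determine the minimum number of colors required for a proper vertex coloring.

2

C and D are adjacent, so at least 2 colors are needed.
2 colors suffice: A=red, B=red, C=blue, D=red, E=blue, F=blue, G=blue. Every edge joins two different colors.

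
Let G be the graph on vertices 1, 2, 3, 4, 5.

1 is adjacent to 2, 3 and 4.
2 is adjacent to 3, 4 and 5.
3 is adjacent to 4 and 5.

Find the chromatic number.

4

1, 2, 3, 4 are pairwise adjacent (a clique of size 4), so at least 4 colors are needed.
4 colors suffice: color a → {2}; color b → {3}; color c → {1, 5}; color d → {4}. Each edge has distinct colors on its endpoints.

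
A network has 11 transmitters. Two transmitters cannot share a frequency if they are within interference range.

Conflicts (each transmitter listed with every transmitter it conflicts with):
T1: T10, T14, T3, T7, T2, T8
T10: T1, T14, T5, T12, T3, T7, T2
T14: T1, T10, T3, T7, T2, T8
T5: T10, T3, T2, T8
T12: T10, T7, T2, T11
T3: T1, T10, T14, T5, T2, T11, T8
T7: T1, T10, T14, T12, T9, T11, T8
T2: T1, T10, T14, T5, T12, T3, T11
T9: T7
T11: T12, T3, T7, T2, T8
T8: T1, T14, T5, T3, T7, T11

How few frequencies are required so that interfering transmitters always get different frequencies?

5

T1, T10, T14, T3, T2 are mutually in conflict, so at least 5 frequencies are needed.
5 frequencies suffice: T1=4, T10=2, T14=5, T5=4, T12=3, T3=3, T7=1, T2=1, T9=2, T11=4, T8=2. Each listed conflict is separated.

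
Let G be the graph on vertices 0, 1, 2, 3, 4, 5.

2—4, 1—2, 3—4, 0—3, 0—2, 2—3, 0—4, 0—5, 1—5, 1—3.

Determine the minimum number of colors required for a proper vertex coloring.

0, 2, 3, 4 are pairwise adjacent (a clique of size 4), so at least 4 colors are needed.
One proper 4-coloring: 0=blue, 1=blue, 2=red, 3=green, 4=yellow, 5=red. Each edge has distinct colors on its endpoints.

4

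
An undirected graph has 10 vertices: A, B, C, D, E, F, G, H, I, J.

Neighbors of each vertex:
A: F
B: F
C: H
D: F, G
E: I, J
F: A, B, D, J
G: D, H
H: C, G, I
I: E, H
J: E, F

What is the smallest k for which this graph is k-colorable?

3

The cycle H-I-E-J-F-D-G-H has odd length 7, so it cannot be 2-colored; at least 3 colors are needed.
3 colors suffice: A=2, B=2, C=2, D=2, E=1, F=1, G=3, H=1, I=2, J=2. No two adjacent vertices share a color.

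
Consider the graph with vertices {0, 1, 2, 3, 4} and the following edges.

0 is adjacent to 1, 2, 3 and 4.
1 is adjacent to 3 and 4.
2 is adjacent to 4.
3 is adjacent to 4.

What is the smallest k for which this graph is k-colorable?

0, 1, 3, 4 are mutually adjacent (a clique of size 4), so at least 4 colors are needed.
4 colors suffice: 0=b, 1=d, 2=c, 3=c, 4=a. Every edge joins two different colors.

4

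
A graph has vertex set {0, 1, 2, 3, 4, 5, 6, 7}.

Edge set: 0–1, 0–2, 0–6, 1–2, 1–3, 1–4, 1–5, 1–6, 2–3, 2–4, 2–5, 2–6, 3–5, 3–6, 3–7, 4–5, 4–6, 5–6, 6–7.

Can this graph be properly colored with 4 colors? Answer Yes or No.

No

1, 2, 4, 5, 6 are mutually adjacent (a clique of size 5), so at least 5 colors are needed.
So 4 colors are not enough.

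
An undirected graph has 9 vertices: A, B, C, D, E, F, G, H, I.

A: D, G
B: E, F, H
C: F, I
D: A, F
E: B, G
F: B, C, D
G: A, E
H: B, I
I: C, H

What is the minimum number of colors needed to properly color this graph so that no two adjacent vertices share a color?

The cycle I-H-B-F-C-I has odd length 5, so it cannot be 2-colored; at least 3 colors are needed.
One proper 3-coloring: A=red, B=blue, C=blue, D=blue, E=red, F=red, G=blue, H=red, I=green. No two adjacent vertices share a color.

3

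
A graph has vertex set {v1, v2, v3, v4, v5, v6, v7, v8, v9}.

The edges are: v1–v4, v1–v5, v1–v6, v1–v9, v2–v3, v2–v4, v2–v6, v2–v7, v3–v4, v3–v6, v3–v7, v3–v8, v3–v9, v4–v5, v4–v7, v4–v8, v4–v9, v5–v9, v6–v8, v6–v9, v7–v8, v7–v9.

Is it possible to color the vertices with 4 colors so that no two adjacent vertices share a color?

Yes

The chromatic number is 4. v3, v4, v7, v8 are mutually adjacent (a clique of size 4), so at least 4 colors are needed.
A valid assignment using 4 colors: v1=3, v2=2, v3=3, v4=1, v5=4, v6=1, v7=4, v8=2, v9=2.
That is already a proper 4-coloring.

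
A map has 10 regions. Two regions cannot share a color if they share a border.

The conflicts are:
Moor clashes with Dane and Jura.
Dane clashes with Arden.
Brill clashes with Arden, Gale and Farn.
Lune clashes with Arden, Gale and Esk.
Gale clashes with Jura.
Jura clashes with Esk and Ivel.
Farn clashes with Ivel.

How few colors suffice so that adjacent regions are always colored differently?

3

The cycle Brill-Farn-Ivel-Jura-Gale-Brill has odd length 5, so it cannot be 2-colored; at least 3 colors are needed.
A valid assignment using 3 colors: Moor=2, Dane=1, Brill=1, Lune=1, Arden=2, Gale=2, Jura=1, Esk=2, Farn=3, Ivel=2. Each listed conflict is separated.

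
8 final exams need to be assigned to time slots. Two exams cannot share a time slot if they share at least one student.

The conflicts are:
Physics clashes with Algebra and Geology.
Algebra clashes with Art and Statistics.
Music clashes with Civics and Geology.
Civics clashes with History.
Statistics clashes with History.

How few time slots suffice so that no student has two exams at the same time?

The cycle Music-Geology-Physics-Algebra-Statistics-History-Civics-Music has odd length 7, so it cannot be 2-colored; at least 3 time slots are needed.
3 time slots suffice: time slot 1 → {Algebra, Music, History}; time slot 2 → {Physics, Civics, Art, Statistics}; time slot 3 → {Geology}. Every pair that conflicts lands in different time slots.

3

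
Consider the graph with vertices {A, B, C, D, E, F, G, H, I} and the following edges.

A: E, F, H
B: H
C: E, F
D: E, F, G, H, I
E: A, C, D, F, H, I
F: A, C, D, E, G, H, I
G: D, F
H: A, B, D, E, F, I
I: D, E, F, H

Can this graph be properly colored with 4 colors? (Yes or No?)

No

D, E, F, H, I form a clique, so at least 5 colors are needed.
So 4 colors are not enough.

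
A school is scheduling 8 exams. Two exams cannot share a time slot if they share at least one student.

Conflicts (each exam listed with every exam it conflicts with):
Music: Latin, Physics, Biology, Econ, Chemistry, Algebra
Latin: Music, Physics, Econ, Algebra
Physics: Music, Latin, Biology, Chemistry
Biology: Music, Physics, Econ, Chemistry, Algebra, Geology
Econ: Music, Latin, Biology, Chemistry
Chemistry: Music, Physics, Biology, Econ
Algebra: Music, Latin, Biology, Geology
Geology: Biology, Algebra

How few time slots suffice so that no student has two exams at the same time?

4

Music, Biology, Econ, Chemistry pairwise conflict, so at least 4 time slots are needed.
A valid assignment using 4 time slots: Music=2, Latin=1, Physics=3, Biology=1, Econ=3, Chemistry=4, Algebra=3, Geology=2. Every pair that conflicts lands in different time slots.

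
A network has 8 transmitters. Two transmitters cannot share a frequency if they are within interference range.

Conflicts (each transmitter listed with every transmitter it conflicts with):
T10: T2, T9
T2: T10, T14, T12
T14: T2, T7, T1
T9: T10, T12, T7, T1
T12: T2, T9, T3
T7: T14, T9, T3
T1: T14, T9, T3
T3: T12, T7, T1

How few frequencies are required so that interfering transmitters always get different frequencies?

3

The cycle T1-T14-T2-T10-T9-T1 has odd length 5, so it cannot be 2-colored; at least 3 frequencies are needed.
A valid assignment using 3 frequencies: T10=2, T2=1, T14=3, T9=1, T12=2, T7=2, T1=2, T3=1. No two conflicting transmitters share a frequency.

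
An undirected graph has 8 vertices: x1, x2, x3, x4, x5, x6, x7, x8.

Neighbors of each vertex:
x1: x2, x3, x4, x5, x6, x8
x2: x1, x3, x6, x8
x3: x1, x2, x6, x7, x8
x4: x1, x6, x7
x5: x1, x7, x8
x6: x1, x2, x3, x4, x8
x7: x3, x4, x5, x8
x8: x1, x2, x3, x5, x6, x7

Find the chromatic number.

5

x1, x2, x3, x6, x8 form a clique, so at least 5 colors are needed.
5 colors suffice: color 1 → {x4, x8}; color 2 → {x1, x7}; color 3 → {x3, x5}; color 4 → {x6}; color 5 → {x2}. No two adjacent vertices share a color.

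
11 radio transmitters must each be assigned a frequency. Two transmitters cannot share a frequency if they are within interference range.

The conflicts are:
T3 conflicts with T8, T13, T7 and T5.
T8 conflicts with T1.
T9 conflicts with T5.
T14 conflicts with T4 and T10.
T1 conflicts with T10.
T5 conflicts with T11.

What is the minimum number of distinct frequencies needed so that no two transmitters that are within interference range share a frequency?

2

T3 and T5 conflict, so at least 2 frequencies are needed.
A valid assignment using 2 frequencies: T3=1, T8=2, T13=2, T9=1, T14=1, T1=1, T7=2, T4=2, T5=2, T10=2, T11=1. Each listed conflict is separated.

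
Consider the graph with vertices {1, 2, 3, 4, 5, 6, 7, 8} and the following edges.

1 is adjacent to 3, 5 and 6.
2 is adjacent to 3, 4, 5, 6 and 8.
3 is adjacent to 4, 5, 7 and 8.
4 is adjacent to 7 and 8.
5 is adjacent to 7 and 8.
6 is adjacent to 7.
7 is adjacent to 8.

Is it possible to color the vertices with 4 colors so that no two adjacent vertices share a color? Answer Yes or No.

The chromatic number is 4. 3, 5, 7, 8 are pairwise adjacent (a clique of size 4), so at least 4 colors are needed.
4 colors suffice: color red → {3, 6}; color blue → {4, 5}; color green → {1, 2, 7}; color yellow → {8}.
That is already a proper 4-coloring.

Yes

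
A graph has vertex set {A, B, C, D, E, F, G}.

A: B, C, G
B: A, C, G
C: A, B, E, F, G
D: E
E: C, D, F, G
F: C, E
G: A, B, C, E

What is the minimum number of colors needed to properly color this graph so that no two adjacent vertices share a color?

4

A, B, C, G form a clique, so at least 4 colors are needed.
One proper 4-coloring: A=4, B=3, C=1, D=1, E=3, F=2, G=2. No two adjacent vertices share a color.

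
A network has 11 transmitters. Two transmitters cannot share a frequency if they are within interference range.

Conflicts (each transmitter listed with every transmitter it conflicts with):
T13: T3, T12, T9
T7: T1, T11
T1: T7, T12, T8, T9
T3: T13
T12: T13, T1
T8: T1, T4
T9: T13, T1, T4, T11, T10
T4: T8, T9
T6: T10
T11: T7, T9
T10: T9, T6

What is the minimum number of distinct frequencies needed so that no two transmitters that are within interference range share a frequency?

T13 and T3 conflict, so at least 2 frequencies are needed.
2 frequencies suffice: T13=2, T7=1, T1=2, T3=1, T12=1, T8=1, T9=1, T4=2, T6=1, T11=2, T10=2. Each listed conflict is separated.

2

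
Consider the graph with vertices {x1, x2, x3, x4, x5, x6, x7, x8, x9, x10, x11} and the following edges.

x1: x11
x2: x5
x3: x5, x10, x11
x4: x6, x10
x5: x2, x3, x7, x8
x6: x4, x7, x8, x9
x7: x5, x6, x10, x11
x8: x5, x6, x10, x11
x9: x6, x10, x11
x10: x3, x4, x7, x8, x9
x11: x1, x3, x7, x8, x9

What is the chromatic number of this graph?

2

x1 and x11 are adjacent, so at least 2 colors are needed.
A valid assignment using 2 colors: x1=2, x2=2, x3=2, x4=2, x5=1, x6=1, x7=2, x8=2, x9=2, x10=1, x11=1. No two adjacent vertices share a color.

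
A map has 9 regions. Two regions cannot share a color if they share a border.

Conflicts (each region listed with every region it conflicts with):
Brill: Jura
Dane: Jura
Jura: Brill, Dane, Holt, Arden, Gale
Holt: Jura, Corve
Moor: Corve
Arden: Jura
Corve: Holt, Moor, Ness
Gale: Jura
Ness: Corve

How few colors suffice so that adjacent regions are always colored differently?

2

Holt and Corve conflict, so at least 2 colors are needed.
2 colors suffice: color 1 → {Jura, Corve}; color 2 → {Brill, Dane, Holt, Moor, Arden, Gale, Ness}. Every pair that conflicts lands in different colors.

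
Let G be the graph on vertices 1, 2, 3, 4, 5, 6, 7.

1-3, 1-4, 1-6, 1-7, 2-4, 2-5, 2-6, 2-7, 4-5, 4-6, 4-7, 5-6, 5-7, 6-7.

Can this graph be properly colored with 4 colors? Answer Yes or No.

No

2, 4, 5, 6, 7 are mutually adjacent (a clique of size 5), so at least 5 colors are needed.
So 4 colors are not enough.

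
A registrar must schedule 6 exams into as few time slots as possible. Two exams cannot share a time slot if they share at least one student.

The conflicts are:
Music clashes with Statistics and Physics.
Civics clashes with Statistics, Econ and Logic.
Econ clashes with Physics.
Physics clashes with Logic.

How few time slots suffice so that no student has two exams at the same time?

The cycle Music-Physics-Econ-Civics-Statistics-Music has odd length 5, so it cannot be 2-colored; at least 3 time slots are needed.
3 time slots suffice: time slot 1 → {Civics, Physics}; time slot 2 → {Music, Econ, Logic}; time slot 3 → {Statistics}. No two conflicting exams share a time slot.

3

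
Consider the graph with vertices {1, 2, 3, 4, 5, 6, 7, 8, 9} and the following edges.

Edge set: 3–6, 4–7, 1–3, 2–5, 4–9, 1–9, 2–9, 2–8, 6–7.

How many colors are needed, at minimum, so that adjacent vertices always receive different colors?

2 and 5 are adjacent, so at least 2 colors are needed.
2 colors suffice: color a → {1, 2, 4, 6}; color b → {3, 5, 7, 8, 9}. Each edge has distinct colors on its endpoints.

2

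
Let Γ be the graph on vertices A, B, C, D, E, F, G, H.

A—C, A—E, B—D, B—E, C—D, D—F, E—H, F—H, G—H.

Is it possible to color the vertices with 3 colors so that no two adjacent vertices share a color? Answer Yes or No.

Yes

The chromatic number is 3. The cycle E-H-F-D-B-E has odd length 5, so it cannot be 2-colored; at least 3 colors are needed.
3 colors suffice: A=red, B=green, C=blue, D=red, E=blue, F=blue, G=blue, H=red.
That is already a proper 3-coloring.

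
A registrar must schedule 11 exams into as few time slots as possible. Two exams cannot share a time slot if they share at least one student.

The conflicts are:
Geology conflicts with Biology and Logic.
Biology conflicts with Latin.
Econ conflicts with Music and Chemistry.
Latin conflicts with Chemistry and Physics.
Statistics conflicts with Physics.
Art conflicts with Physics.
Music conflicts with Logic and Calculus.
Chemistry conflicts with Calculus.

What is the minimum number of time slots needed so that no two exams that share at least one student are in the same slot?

The cycle Biology-Latin-Chemistry-Econ-Music-Logic-Geology-Biology has odd length 7, so it cannot be 2-colored; at least 3 time slots are needed.
3 time slots suffice: time slot 1 → {Biology, Music, Chemistry, Physics}; time slot 2 → {Econ, Latin, Statistics, Art, Logic, Calculus}; time slot 3 → {Geology}. Each listed conflict is separated.

3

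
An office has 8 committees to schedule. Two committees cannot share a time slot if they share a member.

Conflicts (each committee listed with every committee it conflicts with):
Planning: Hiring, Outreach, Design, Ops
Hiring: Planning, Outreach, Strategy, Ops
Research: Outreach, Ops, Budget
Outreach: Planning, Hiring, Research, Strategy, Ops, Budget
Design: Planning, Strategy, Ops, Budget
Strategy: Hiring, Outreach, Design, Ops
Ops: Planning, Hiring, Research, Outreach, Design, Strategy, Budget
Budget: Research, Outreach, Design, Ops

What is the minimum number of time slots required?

Planning, Hiring, Outreach, Ops pairwise conflict, so at least 4 time slots are needed.
A valid assignment using 4 time slots: Planning=3, Hiring=4, Research=4, Outreach=2, Design=2, Strategy=3, Ops=1, Budget=3. Each listed conflict is separated.

4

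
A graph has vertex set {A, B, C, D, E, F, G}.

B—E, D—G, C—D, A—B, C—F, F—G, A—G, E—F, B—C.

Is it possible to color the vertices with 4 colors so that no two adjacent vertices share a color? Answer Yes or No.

The chromatic number is 3. The cycle B-A-G-D-C-B has odd length 5, so it cannot be 2-colored; at least 3 colors are needed.
3 colors suffice: color red → {C, E, G}; color blue → {B, D, F}; color green → {A}.
Since 4 ≥ 3, a proper 4-coloring certainly exists.

Yes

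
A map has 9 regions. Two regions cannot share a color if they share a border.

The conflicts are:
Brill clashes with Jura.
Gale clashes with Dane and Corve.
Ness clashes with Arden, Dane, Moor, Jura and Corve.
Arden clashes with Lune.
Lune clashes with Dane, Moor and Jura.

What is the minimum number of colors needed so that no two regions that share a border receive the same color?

Gale and Corve conflict, so at least 2 colors are needed.
2 colors suffice: color 1 → {Brill, Gale, Ness, Lune}; color 2 → {Arden, Dane, Moor, Jura, Corve}. Every pair that conflicts lands in different colors.

2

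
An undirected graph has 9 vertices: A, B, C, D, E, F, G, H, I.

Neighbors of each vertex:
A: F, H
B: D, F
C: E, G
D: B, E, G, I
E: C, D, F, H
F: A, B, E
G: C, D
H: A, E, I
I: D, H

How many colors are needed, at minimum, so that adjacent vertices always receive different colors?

A and F are adjacent, so at least 2 colors are needed.
One proper 2-coloring: A=red, B=red, C=blue, D=blue, E=red, F=blue, G=red, H=blue, I=red. No two adjacent vertices share a color.

2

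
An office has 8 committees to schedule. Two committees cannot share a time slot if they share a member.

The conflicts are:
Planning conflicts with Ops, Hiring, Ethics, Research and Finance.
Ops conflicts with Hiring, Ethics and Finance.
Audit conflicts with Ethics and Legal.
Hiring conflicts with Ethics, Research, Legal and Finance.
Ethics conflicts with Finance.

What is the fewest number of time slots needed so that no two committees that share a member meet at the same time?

Planning, Ops, Hiring, Ethics, Finance all conflict with each other, so at least 5 time slots are needed.
5 time slots suffice: time slot 1 → {Audit, Hiring}; time slot 2 → {Ethics, Research, Legal}; time slot 3 → {Planning}; time slot 4 → {Finance}; time slot 5 → {Ops}. Each listed conflict is separated.

5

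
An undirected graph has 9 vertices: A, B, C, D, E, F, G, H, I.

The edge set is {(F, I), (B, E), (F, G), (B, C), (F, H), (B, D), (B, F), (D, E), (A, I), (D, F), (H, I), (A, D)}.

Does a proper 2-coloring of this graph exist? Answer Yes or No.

B, D, E are pairwise adjacent, so at least 3 colors are needed.
So 2 colors are not enough.

No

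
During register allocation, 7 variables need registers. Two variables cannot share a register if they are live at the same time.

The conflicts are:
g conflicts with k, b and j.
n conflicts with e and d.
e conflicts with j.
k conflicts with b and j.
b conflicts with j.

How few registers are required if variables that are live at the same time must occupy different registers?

g, k, b, j all conflict with each other, so at least 4 registers are needed.
4 registers suffice: g=3, n=1, e=2, k=4, b=2, j=1, d=2. No two conflicting variables share a register.

4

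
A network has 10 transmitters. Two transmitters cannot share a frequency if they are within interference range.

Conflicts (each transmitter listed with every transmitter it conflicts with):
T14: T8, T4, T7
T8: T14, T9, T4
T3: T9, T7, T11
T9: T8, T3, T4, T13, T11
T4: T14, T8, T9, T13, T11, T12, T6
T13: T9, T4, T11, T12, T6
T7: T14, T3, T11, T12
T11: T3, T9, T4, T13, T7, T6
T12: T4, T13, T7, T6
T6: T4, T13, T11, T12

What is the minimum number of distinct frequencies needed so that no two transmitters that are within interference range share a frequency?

4

T9, T4, T13, T11 all conflict with each other, so at least 4 frequencies are needed.
Using 4 frequencies: T14=3, T8=2, T3=4, T9=3, T4=1, T13=4, T7=1, T11=2, T12=2, T6=3. No two conflicting transmitters share a frequency.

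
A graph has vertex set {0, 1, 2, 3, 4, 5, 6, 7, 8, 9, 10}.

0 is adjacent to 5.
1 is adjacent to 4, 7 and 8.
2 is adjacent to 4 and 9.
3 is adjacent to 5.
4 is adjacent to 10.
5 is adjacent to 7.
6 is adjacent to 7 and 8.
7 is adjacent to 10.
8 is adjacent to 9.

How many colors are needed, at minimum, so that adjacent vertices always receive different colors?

The cycle 2-9-8-1-4-2 has odd length 5, so it cannot be 2-colored; at least 3 colors are needed.
A valid assignment using 3 colors: 0=red, 1=blue, 2=green, 3=red, 4=red, 5=blue, 6=blue, 7=red, 8=red, 9=blue, 10=blue. Each edge has distinct colors on its endpoints.

3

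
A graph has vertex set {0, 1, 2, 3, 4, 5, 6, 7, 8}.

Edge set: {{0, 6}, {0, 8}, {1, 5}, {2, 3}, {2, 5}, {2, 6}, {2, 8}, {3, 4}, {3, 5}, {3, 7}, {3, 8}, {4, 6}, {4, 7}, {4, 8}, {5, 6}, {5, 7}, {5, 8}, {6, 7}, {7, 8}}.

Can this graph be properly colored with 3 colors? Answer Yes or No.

2, 3, 5, 8 form a clique, so at least 4 colors are needed.
So 3 colors are not enough.

No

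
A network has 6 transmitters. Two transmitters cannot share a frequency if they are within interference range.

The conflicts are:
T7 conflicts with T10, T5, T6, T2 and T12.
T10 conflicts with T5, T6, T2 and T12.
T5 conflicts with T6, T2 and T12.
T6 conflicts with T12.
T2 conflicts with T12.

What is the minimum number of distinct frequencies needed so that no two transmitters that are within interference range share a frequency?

5

T7, T10, T5, T2, T12 pairwise conflict, so at least 5 frequencies are needed.
5 frequencies suffice: frequency 1 → {T5}; frequency 2 → {T10}; frequency 3 → {T7}; frequency 4 → {T12}; frequency 5 → {T6, T2}. No two conflicting transmitters share a frequency.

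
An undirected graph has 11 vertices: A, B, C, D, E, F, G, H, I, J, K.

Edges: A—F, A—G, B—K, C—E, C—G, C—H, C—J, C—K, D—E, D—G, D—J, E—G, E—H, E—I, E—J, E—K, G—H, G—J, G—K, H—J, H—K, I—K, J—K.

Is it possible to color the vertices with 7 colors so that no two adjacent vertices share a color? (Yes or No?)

Yes

The chromatic number is 6. C, E, G, H, J, K are pairwise adjacent (a clique of size 6), so at least 6 colors are needed.
6 colors suffice: color 1 → {B, F, G, I}; color 2 → {A, D, K}; color 3 → {E}; color 4 → {J}; color 5 → {C}; color 6 → {H}.
Since 7 ≥ 6, a proper 7-coloring certainly exists.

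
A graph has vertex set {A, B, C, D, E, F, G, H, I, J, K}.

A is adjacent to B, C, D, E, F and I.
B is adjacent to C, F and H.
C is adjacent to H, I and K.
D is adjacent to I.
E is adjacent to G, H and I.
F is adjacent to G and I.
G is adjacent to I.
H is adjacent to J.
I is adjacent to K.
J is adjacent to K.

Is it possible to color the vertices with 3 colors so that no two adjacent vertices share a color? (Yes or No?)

Yes

The chromatic number is 3. B, C, H form a triangle, so at least 3 colors are needed.
3 colors suffice: color 1 → {B, I, J}; color 2 → {A, G, H, K}; color 3 → {C, D, E, F}.
That is already a proper 3-coloring.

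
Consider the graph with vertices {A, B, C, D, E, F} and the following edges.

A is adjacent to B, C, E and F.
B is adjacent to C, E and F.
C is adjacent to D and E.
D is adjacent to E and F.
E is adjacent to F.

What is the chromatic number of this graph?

4

A, B, C, E are pairwise adjacent (a clique of size 4), so at least 4 colors are needed.
One proper 4-coloring: A=4, B=2, C=3, D=2, E=1, F=3. Each edge has distinct colors on its endpoints.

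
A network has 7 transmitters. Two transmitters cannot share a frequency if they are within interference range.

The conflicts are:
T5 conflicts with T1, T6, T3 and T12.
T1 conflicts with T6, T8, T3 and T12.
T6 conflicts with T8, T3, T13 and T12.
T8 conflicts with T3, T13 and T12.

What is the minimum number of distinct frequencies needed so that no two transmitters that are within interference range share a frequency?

4

T5, T1, T6, T3 all conflict with each other, so at least 4 frequencies are needed.
Using 4 frequencies: T5=3, T1=2, T6=1, T8=3, T3=4, T13=2, T12=4. Every pair that conflicts lands in different frequencies.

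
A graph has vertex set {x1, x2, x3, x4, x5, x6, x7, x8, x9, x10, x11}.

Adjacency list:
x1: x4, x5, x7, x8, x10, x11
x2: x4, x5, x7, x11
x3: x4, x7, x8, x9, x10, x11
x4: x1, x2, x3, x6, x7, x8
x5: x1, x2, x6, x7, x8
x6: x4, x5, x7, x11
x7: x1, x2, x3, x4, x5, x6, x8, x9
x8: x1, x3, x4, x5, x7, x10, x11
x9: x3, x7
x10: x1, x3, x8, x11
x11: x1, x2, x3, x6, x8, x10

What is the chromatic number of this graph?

x3, x4, x7, x8 form a clique, so at least 4 colors are needed.
4 colors suffice: color 1 → {x7, x11}; color 2 → {x2, x6, x8, x9}; color 3 → {x4, x5, x10}; color 4 → {x1, x3}. Every edge joins two different colors.

4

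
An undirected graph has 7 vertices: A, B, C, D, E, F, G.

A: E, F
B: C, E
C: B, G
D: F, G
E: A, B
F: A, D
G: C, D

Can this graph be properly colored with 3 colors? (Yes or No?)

Yes

The chromatic number is 3. The cycle B-E-A-F-D-G-C-B has odd length 7, so it cannot be 2-colored; at least 3 colors are needed.
3 colors suffice: color 1 → {B, F, G}; color 2 → {A, C, D}; color 3 → {E}.
That is already a proper 3-coloring.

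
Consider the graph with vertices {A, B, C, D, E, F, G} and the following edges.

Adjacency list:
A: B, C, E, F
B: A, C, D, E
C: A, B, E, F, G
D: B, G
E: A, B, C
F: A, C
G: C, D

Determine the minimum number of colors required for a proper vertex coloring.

A, B, C, E form a clique, so at least 4 colors are needed.
4 colors suffice: color red → {C, D}; color blue → {B, F, G}; color green → {A}; color yellow → {E}. No two adjacent vertices share a color.

4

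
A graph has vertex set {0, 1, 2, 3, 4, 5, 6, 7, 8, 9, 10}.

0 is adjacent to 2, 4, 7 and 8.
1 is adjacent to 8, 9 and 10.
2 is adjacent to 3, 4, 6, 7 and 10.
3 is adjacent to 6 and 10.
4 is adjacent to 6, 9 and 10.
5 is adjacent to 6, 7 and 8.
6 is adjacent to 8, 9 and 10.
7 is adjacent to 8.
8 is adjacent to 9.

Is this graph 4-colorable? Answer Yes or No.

Yes

The chromatic number is 4. 2, 3, 6, 10 are mutually adjacent (a clique of size 4), so at least 4 colors are needed.
4 colors suffice: color red → {1, 6, 7}; color blue → {2, 8}; color green → {0, 5, 9, 10}; color yellow → {3, 4}.
That is already a proper 4-coloring.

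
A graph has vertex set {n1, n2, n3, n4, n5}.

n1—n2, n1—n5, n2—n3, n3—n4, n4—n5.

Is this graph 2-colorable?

No

The cycle n5-n4-n3-n2-n1-n5 has odd length 5, so it cannot be 2-colored; at least 3 colors are needed.
So 2 colors are not enough.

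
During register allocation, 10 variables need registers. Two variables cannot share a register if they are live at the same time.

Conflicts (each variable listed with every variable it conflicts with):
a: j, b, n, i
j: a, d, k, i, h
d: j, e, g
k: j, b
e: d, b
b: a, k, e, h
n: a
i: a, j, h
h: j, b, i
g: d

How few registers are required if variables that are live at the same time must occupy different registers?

3

j, i, h all conflict with each other, so at least 3 registers are needed.
3 registers suffice: a=2, j=1, d=2, k=2, e=3, b=1, n=1, i=3, h=2, g=1. Every pair that conflicts lands in different registers.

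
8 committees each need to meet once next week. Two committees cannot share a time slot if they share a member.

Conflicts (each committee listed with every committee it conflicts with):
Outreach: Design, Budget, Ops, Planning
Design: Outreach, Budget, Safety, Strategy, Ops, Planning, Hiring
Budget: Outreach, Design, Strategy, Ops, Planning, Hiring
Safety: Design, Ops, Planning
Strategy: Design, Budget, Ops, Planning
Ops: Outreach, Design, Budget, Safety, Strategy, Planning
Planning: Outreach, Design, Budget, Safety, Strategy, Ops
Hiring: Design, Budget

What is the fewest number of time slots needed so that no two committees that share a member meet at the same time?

Outreach, Design, Budget, Ops, Planning pairwise conflict, so at least 5 time slots are needed.
5 time slots suffice: time slot 1 → {Design}; time slot 2 → {Ops, Hiring}; time slot 3 → {Budget, Safety}; time slot 4 → {Planning}; time slot 5 → {Outreach, Strategy}. Each listed conflict is separated.

5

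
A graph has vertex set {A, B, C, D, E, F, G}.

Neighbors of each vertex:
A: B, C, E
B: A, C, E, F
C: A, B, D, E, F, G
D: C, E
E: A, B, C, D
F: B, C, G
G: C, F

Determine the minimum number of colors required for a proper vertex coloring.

4

A, B, C, E are mutually adjacent (a clique of size 4), so at least 4 colors are needed.
4 colors suffice: color 1 → {C}; color 2 → {E, F}; color 3 → {B, D, G}; color 4 → {A}. Each edge has distinct colors on its endpoints.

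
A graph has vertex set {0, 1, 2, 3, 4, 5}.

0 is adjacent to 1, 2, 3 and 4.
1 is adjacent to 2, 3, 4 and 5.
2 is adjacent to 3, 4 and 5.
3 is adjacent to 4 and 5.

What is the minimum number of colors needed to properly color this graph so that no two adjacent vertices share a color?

5

0, 1, 2, 3, 4 form a clique, so at least 5 colors are needed.
5 colors suffice: 0=e, 1=b, 2=a, 3=c, 4=d, 5=d. No two adjacent vertices share a color.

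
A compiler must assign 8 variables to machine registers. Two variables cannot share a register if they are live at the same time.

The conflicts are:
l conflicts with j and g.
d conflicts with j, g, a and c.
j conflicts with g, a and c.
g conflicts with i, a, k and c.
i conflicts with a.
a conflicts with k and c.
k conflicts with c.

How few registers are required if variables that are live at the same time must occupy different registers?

5

d, j, g, a, c are mutually in conflict, so at least 5 registers are needed.
5 registers suffice: register 1 → {g}; register 2 → {l, a}; register 3 → {i, c}; register 4 → {j, k}; register 5 → {d}. No two conflicting variables share a register.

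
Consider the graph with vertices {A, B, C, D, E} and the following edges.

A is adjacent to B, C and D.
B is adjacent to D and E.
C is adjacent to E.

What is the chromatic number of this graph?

3

A, B, D form a triangle, so at least 3 colors are needed.
One proper 3-coloring: A=red, B=blue, C=blue, D=green, E=red. No two adjacent vertices share a color.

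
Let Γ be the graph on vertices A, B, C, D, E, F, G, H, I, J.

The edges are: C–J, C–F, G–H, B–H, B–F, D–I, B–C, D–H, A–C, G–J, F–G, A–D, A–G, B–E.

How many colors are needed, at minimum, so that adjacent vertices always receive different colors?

3

B, C, F are pairwise adjacent, so at least 3 colors are needed.
3 colors suffice: A=2, B=2, C=1, D=1, E=1, F=3, G=1, H=3, I=2, J=2. Each edge has distinct colors on its endpoints.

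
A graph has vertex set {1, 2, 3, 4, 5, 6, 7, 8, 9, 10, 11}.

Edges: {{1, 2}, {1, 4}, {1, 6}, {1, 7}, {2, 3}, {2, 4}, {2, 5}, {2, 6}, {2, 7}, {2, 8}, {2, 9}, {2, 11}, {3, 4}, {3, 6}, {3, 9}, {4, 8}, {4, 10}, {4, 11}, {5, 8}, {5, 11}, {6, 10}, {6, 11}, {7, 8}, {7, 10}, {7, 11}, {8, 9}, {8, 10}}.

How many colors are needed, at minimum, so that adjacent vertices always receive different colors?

3

2, 3, 6 are mutually adjacent, so at least 3 colors are needed.
3 colors suffice: color red → {2, 10}; color blue → {4, 5, 6, 7, 9}; color green → {1, 3, 8, 11}. Every edge joins two different colors.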